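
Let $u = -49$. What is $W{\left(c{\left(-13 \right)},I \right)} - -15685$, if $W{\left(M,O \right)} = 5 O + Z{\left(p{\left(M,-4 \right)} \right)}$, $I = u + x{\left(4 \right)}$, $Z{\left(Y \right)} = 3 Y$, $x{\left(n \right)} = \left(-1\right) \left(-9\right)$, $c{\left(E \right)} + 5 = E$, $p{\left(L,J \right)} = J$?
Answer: $15473$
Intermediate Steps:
$c{\left(E \right)} = -5 + E$
$x{\left(n \right)} = 9$
$I = -40$ ($I = -49 + 9 = -40$)
$W{\left(M,O \right)} = -12 + 5 O$ ($W{\left(M,O \right)} = 5 O + 3 \left(-4\right) = 5 O - 12 = -12 + 5 O$)
$W{\left(c{\left(-13 \right)},I \right)} - -15685 = \left(-12 + 5 \left(-40\right)\right) - -15685 = \left(-12 - 200\right) + 15685 = -212 + 15685 = 15473$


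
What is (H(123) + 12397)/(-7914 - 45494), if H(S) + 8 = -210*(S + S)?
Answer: 39271/53408 ≈ 0.73530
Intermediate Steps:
H(S) = -8 - 420*S (H(S) = -8 - 210*(S + S) = -8 - 420*S)
(H(123) + 12397)/(-7914 - 45494) = ((-8 - 420*123) + 12397)/(-7914 - 45494) = ((-8 - 51660) + 12397)/(-53408) = (-51668 + 12397)*(-1/53408) = -39271*(-1/53408) = 39271/53408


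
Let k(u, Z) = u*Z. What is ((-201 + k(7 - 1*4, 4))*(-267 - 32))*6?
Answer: 339066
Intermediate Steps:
k(u, Z) = Z*u
((-201 + k(7 - 1*4, 4))*(-267 - 32))*6 = ((-201 + 4*(7 - 1*4))*(-267 - 32))*6 = ((-201 + 4*(7 - 4))*(-299))*6 = ((-201 + 4*3)*(-299))*6 = ((-201 + 12)*(-299))*6 = -189*(-299)*6 = 56511*6 = 339066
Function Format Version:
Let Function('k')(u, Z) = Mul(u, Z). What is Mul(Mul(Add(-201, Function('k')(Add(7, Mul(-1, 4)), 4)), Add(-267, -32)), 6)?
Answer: 339066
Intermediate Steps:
Function('k')(u, Z) = Mul(Z, u)
Mul(Mul(Add(-201, Function('k')(Add(7, Mul(-1, 4)), 4)), Add(-267, -32)), 6) = Mul(Mul(Add(-201, Mul(4, Add(7, Mul(-1, 4)))), Add(-267, -32)), 6) = Mul(Mul(Add(-201, Mul(4, Add(7, -4))), -299), 6) = Mul(Mul(Add(-201, Mul(4, 3)), -299), 6) = Mul(Mul(Add(-201, 12), -299), 6) = Mul(Mul(-189, -299), 6) = Mul(56511, 6) = 339066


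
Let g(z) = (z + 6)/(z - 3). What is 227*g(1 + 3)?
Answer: 2270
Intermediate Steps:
g(z) = (6 + z)/(-3 + z)
227*g(1 + 3) = 227*((6 + (1 + 3))/(-3 + (1 + 3))) = 227*((6 + 4)/(-3 + 4)) = 227*(10/1) = 227*(1*10) = 227*10 = 2270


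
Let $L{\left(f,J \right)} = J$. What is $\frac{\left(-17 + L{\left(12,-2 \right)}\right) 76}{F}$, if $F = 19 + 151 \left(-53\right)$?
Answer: $\frac{361}{1996} \approx 0.18086$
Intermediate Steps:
$F = -7984$ ($F = 19 - 8003 = -7984$)
$\frac{\left(-17 + L{\left(12,-2 \right)}\right) 76}{F} = \frac{\left(-17 - 2\right) 76}{-7984} = \left(-19\right) 76 \left(- \frac{1}{7984}\right) = \left(-1444\right) \left(- \frac{1}{7984}\right) = \frac{361}{1996}$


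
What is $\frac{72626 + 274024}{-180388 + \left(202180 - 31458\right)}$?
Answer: $- \frac{57775}{1611} \approx -35.863$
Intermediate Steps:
$\frac{72626 + 274024}{-180388 + \left(202180 - 31458\right)} = \frac{346650}{-180388 + 170722} = \frac{346650}{-9666} = 346650 \left(- \frac{1}{9666}\right) = - \frac{57775}{1611}$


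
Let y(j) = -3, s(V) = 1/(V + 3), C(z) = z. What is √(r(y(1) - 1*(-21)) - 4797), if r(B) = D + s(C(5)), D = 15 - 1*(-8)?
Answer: I*√76382/4 ≈ 69.093*I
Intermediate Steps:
s(V) = 1/(3 + V)
D = 23 (D = 15 + 8 = 23)
r(B) = 185/8 (r(B) = 23 + 1/(3 + 5) = 23 + 1/8 = 23 + ⅛ = 185/8)
√(r(y(1) - 1*(-21)) - 4797) = √(185/8 - 4797) = √(-38191/8) = I*√76382/4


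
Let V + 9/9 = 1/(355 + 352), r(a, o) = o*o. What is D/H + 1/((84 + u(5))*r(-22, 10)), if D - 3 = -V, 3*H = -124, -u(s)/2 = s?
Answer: -15667933/162185800 ≈ -0.096605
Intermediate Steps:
r(a, o) = o²
u(s) = -2*s
H = -124/3 (H = (⅓)*(-124) = -124/3 ≈ -41.333)
V = -706/707 (V = -1 + 1/(355 + 352) = -1 + 1/707 = -706/707 ≈ -0.99859)
D = 2827/707 (D = 3 - 1*(-706/707) = 3 + 706/707 = 2827/707 ≈ 3.9986)
D/H + 1/((84 + u(5))*r(-22, 10)) = 2827/(707*(-124/3)) + 1/((84 - 2*5)*(10²)) = (2827/707)*(-3/124) + 1/((84 - 10)*100) = -8481/87668 + (1/100)/74 = -8481/87668 + (1/74)*(1/100) = -8481/87668 + 1/7400 = -15667933/162185800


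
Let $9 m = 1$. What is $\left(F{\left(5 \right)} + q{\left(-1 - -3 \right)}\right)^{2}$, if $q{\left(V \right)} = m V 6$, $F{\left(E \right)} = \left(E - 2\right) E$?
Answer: $\frac{2401}{9} \approx 266.78$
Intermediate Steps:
$m = \frac{1}{9}$ ($m = \frac{1}{9} \cdot 1 = \frac{1}{9} \approx 0.11111$)
$F{\left(E \right)} = E \left(-2 + E\right)$ ($F{\left(E \right)} = \left(-2 + E\right) E = E \left(-2 + E\right)$)
$q{\left(V \right)} = \frac{2 V}{3}$ ($q{\left(V \right)} = \frac{V}{9} \cdot 6 = \frac{2 V}{3}$)
$\left(F{\left(5 \right)} + q{\left(-1 - -3 \right)}\right)^{2} = \left(5 \left(-2 + 5\right) + \frac{2 \left(-1 - -3\right)}{3}\right)^{2} = \left(5 \cdot 3 + \frac{2 \left(-1 + 3\right)}{3}\right)^{2} = \left(15 + \frac{2}{3} \cdot 2\right)^{2} = \left(15 + \frac{4}{3}\right)^{2} = \left(\frac{49}{3}\right)^{2} = \frac{2401}{9}$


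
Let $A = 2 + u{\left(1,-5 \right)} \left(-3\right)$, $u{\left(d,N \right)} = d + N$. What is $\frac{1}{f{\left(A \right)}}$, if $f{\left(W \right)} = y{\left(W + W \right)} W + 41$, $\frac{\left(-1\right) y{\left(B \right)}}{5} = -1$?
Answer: $\frac{1}{111} \approx 0.009009$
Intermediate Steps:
$u{\left(d,N \right)} = N + d$
$A = 14$ ($A = 2 + \left(-5 + 1\right) \left(-3\right) = 2 - -12 = 2 + 12 = 14$)
$y{\left(B \right)} = 5$ ($y{\left(B \right)} = \left(-5\right) \left(-1\right) = 5$)
$f{\left(W \right)} = 41 + 5 W$ ($f{\left(W \right)} = 5 W + 41 = 41 + 5 W$)
$\frac{1}{f{\left(A \right)}} = \frac{1}{41 + 5 \cdot 14} = \frac{1}{41 + 70} = \frac{1}{111}$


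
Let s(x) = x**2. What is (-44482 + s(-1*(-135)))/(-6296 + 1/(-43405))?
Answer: 1139685085/273277881 ≈ 4.1704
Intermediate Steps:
(-44482 + s(-1*(-135)))/(-6296 + 1/(-43405)) = (-44482 + (-1*(-135))**2)/(-6296 + 1/(-43405)) = (-44482 + 135**2)/(-6296 - 1/43405) = (-44482 + 18225)/(-273277881/43405) = -26257*(-43405/273277881) = 1139685085/273277881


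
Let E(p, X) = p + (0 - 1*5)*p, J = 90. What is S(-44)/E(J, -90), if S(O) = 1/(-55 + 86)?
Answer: -1/11160 ≈ -8.9606e-5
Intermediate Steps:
S(O) = 1/31
E(p, X) = -4*p (E(p, X) = p + (0 - 5)*p = p - 5*p = -4*p)
S(-44)/E(J, -90) = 1/(31*((-4*90))) = (1/31)/(-360) = (1/31)*(-1/360) = -1/11160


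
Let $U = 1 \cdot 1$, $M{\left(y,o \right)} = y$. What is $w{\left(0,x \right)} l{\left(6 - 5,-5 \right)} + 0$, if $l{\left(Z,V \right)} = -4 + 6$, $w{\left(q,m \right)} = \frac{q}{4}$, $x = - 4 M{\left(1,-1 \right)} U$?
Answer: $0$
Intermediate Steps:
$U = 1$
$x = -4$ ($x = \left(-4\right) 1 \cdot 1 = \left(-4\right) 1 = -4$)
$w{\left(q,m \right)} = \frac{q}{4}$ ($w{\left(q,m \right)} = q \frac{1}{4} = \frac{q}{4}$)
$l{\left(Z,V \right)} = 2$
$w{\left(0,x \right)} l{\left(6 - 5,-5 \right)} + 0 = \frac{1}{4} \cdot 0 \cdot 2 + 0 = 0 \cdot 2 + 0 = 0 + 0 = 0$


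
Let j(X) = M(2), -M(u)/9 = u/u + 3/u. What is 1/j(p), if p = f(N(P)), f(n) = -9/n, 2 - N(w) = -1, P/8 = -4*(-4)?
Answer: -2/45 ≈ -0.044444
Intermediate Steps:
P = 128 (P = 8*(-4*(-4)) = 8*16 = 128)
N(w) = 3 (N(w) = 2 - 1*(-1) = 2 + 1 = 3)
M(u) = -9 - 27/u (M(u) = -9*(u/u + 3/u) = -9*(1 + 3/u) = -9 - 27/u)
p = -3 (p = -9/3 = -9*⅓ = -3)
j(X) = -45/2 (j(X) = -9 - 27/2 = -45/2)
1/j(p) = 1/(-45/2) = -2/45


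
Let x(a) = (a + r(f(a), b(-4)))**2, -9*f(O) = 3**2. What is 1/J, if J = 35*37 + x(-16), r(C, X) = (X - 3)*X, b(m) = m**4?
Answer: 1/4192822799 ≈ 2.3850e-10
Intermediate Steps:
f(O) = -1 (f(O) = -1/9*3**2 = -1/9*9 = -1)
r(C, X) = X*(-3 + X) (r(C, X) = (-3 + X)*X = X*(-3 + X))
x(a) = (64768 + a)**2 (x(a) = (a + (-4)**4*(-3 + (-4)**4))**2 = (a + 256*(-3 + 256))**2 = (a + 256*253)**2 = (a + 64768)**2 = (64768 + a)**2)
J = 4192822799 (J = 35*37 + (64768 - 16)**2 = 1295 + 64752**2 = 1295 + 4192821504 = 4192822799)
1/J = 1/4192822799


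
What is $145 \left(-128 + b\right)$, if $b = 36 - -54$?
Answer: $-5510$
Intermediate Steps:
$b = 90$ ($b = 36 + 54 = 90$)
$145 \left(-128 + b\right) = 145 \left(-128 + 90\right) = 145 \left(-38\right) = -5510$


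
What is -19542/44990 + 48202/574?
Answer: 77049674/922295 ≈ 83.541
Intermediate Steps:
-19542/44990 + 48202/574 = -19542*1/44990 + 48202*(1/574) = -9771/22495 + 3443/41 = 77049674/922295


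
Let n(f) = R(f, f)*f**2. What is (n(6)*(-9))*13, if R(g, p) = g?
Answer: -25272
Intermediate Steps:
n(f) = f**3 (n(f) = f*f**2 = f**3)
(n(6)*(-9))*13 = (6**3*(-9))*13 = (216*(-9))*13 = -1944*13 = -25272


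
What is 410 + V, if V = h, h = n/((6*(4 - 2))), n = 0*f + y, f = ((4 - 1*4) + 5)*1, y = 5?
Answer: 4925/12 ≈ 410.42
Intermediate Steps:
f = 5 (f = ((4 - 4) + 5)*1 = (0 + 5)*1 = 5*1 = 5)
n = 5 (n = 0*5 + 5 = 0 + 5 = 5)
h = 5/12 (h = 5/((6*(4 - 2))) = 5/((6*2)) = 5/12 ≈ 0.41667)
V = 5/12 ≈ 0.41667
410 + V = 410 + 5/12 = 4925/12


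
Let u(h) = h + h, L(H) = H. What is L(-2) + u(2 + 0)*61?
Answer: 242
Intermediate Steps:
u(h) = 2*h
L(-2) + u(2 + 0)*61 = -2 + (2*(2 + 0))*61 = -2 + (2*2)*61 = -2 + 4*61 = -2 + 244 = 242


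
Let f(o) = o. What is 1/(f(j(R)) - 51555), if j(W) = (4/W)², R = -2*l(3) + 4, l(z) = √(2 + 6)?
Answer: -6444/332201087 - √2/1328804348 ≈ -1.9399e-5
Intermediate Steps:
l(z) = 2*√2 (l(z) = √8 = 2*√2)
R = 4 - 4*√2 (R = -4*√2 + 4 = 4 - 4*√2 ≈ -1.6569)
j(W) = 16/W²
1/(f(j(R)) - 51555) = 1/(16/(4 - 4*√2)² - 51555) = 1/(-51555 + 16/(4 - 4*√2)²)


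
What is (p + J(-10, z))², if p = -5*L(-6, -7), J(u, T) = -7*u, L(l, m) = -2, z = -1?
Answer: 6400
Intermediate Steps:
p = 10 (p = -5*(-2) = 10)
(p + J(-10, z))² = (10 - 7*(-10))² = (10 + 70)² = 80² = 6400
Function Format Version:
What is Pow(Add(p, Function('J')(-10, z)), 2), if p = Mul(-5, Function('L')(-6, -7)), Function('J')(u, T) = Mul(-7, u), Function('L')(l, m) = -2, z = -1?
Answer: 6400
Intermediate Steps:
p = 10 (p = Mul(-5, -2) = 10)
Pow(Add(p, Function('J')(-10, z)), 2) = Pow(Add(10, Mul(-7, -10)), 2) = Pow(Add(10, 70), 2) = Pow(80, 2) = 6400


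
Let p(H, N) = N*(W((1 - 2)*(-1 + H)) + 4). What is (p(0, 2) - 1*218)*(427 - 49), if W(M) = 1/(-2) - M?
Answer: -80514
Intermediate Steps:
W(M) = -½ - M
p(H, N) = N*(5/2 + H) (p(H, N) = N*((-½ - (1 - 2)*(-1 + H)) + 4) = N*((-½ - (-1)*(-1 + H)) + 4) = N*((-½ - (1 - H)) + 4) = N*((-½ + (-1 + H)) + 4) = N*((-3/2 + H) + 4) = N*(5/2 + H))
(p(0, 2) - 1*218)*(427 - 49) = ((½)*2*(5 + 2*0) - 1*218)*(427 - 49) = ((½)*2*(5 + 0) - 218)*378 = ((½)*2*5 - 218)*378 = (5 - 218)*378 = -213*378 = -80514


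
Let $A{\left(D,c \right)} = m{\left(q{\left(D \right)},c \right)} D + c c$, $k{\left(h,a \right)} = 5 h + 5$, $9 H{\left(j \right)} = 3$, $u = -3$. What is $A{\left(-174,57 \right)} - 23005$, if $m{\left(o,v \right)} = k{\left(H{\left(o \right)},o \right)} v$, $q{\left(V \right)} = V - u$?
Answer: $-85876$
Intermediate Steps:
$H{\left(j \right)} = \frac{1}{3}$ ($H{\left(j \right)} = \frac{1}{9} \cdot 3 = \frac{1}{3}$)
$k{\left(h,a \right)} = 5 + 5 h$
$q{\left(V \right)} = 3 + V$ ($q{\left(V \right)} = V - -3 = V + 3 = 3 + V$)
$m{\left(o,v \right)} = \frac{20 v}{3}$ ($m{\left(o,v \right)} = \left(5 + 5 \cdot \frac{1}{3}\right) v = \left(5 + \frac{5}{3}\right) v = \frac{20 v}{3}$)
$A{\left(D,c \right)} = c^{2} + \frac{20 D c}{3}$ ($A{\left(D,c \right)} = \frac{20 c}{3} D + c c = \frac{20 D c}{3} + c^{2} = c^{2} + \frac{20 D c}{3}$)
$A{\left(-174,57 \right)} - 23005 = \frac{1}{3} \cdot 57 \left(3 \cdot 57 + 20 \left(-174\right)\right) - 23005 = \frac{1}{3} \cdot 57 \left(171 - 3480\right) - 23005 = \frac{1}{3} \cdot 57 \left(-3309\right) - 23005 = -62871 - 23005 = -85876$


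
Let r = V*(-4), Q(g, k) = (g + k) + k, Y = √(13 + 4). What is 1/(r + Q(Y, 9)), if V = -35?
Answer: 158/24947 - √17/24947 ≈ 0.0061681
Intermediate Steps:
Y = √17 ≈ 4.1231
Q(g, k) = g + 2*k
r = 140 (r = -35*(-4) = 140)
1/(r + Q(Y, 9)) = 1/(140 + (√17 + 2*9)) = 1/(140 + (√17 + 18)) = 1/(140 + (18 + √17)) = 1/(158 + √17)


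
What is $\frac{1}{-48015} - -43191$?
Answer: $\frac{2073815864}{48015} \approx 43191.0$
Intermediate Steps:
$\frac{1}{-48015} - -43191 = - \frac{1}{48015} + 43191 = \frac{2073815864}{48015}$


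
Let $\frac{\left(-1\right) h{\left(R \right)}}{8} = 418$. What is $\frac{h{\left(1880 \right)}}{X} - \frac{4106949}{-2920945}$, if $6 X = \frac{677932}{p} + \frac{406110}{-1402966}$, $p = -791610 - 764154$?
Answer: $\frac{3997641596535441307299}{144488822181082895} \approx 27667.0$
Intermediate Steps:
$p = -1555764$
$h{\left(R \right)} = -3344$ ($h{\left(R \right)} = \left(-8\right) 418 = -3344$)
$X = - \frac{98932929022}{818506498509}$ ($X = \frac{\frac{677932}{-1555764} + \frac{406110}{-1402966}}{6} = \frac{677932 \left(- \frac{1}{1555764}\right) + 406110 \left(- \frac{1}{1402966}\right)}{6} = \frac{- \frac{169483}{388941} - \frac{203055}{701483}}{6} = \frac{1}{6} \left(- \frac{197865858044}{272835499503}\right) = - \frac{98932929022}{818506498509} \approx -0.12087$)
$\frac{h{\left(1880 \right)}}{X} - \frac{4106949}{-2920945} = - \frac{3344}{- \frac{98932929022}{818506498509}} - \frac{4106949}{-2920945} = \left(-3344\right) \left(- \frac{818506498509}{98932929022}\right) - - \frac{4106949}{2920945} = \frac{1368542865507048}{49466464511} + \frac{4106949}{2920945} = \frac{3997641596535441307299}{144488822181082895}$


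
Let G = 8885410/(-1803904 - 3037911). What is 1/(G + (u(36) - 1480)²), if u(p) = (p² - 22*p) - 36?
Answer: 968363/991741379190 ≈ 9.7643e-7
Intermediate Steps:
u(p) = -36 + p² - 22*p
G = -1777082/968363 (G = 8885410/(-4841815) = 8885410*(-1/4841815) = -1777082/968363 ≈ -1.8351)
1/(G + (u(36) - 1480)²) = 1/(-1777082/968363 + ((-36 + 36² - 22*36) - 1480)²) = 1/(-1777082/968363 + ((-36 + 1296 - 792) - 1480)²) = 1/(-1777082/968363 + (468 - 1480)²) = 1/(-1777082/968363 + (-1012)²) = 1/(-1777082/968363 + 1024144) = 1/(991741379190/968363) = 968363/991741379190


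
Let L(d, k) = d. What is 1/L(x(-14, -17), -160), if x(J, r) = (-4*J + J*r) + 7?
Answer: 1/301 ≈ 0.0033223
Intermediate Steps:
x(J, r) = 7 - 4*J + J*r
1/L(x(-14, -17), -160) = 1/(7 - 4*(-14) - 14*(-17)) = 1/(7 + 56 + 238) = 1/301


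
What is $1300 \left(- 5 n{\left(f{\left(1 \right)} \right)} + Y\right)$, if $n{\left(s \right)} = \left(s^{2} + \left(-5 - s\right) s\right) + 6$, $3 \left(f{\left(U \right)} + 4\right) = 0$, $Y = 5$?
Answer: $-162500$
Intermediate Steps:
$f{\left(U \right)} = -4$ ($f{\left(U \right)} = -4 + \frac{1}{3} \cdot 0 = -4 + 0 = -4$)
$n{\left(s \right)} = 6 + s^{2} + s \left(-5 - s\right)$ ($n{\left(s \right)} = \left(s^{2} + s \left(-5 - s\right)\right) + 6 = 6 + s^{2} + s \left(-5 - s\right)$)
$1300 \left(- 5 n{\left(f{\left(1 \right)} \right)} + Y\right) = 1300 \left(- 5 \left(6 - -20\right) + 5\right) = 1300 \left(- 5 \left(6 + 20\right) + 5\right) = 1300 \left(\left(-5\right) 26 + 5\right) = 1300 \left(-130 + 5\right) = 1300 \left(-125\right) = -162500$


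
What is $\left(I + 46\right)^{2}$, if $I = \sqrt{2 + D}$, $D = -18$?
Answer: $2100 + 368 i \approx 2100.0 + 368.0 i$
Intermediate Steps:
$I = 4 i$ ($I = \sqrt{2 - 18} = \sqrt{-16} = 4 i \approx 4.0 i$)
$\left(I + 46\right)^{2} = \left(4 i + 46\right)^{2} = \left(46 + 4 i\right)^{2}$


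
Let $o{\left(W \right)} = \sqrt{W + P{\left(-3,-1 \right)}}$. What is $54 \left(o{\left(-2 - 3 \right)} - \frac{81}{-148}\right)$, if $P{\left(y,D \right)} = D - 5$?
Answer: $\frac{2187}{74} + 54 i \sqrt{11} \approx 29.554 + 179.1 i$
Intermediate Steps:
$P{\left(y,D \right)} = -5 + D$
$o{\left(W \right)} = \sqrt{-6 + W}$ ($o{\left(W \right)} = \sqrt{W - 6} = \sqrt{-6 + W}$)
$54 \left(o{\left(-2 - 3 \right)} - \frac{81}{-148}\right) = 54 \left(\sqrt{-6 - 5} - \frac{81}{-148}\right) = 54 \left(\sqrt{-6 - 5} - - \frac{81}{148}\right) = 54 \left(\sqrt{-6 - 5} + \frac{81}{148}\right) = 54 \left(\sqrt{-11} + \frac{81}{148}\right) = 54 \left(i \sqrt{11} + \frac{81}{148}\right) = 54 \left(\frac{81}{148} + i \sqrt{11}\right) = \frac{2187}{74} + 54 i \sqrt{11}$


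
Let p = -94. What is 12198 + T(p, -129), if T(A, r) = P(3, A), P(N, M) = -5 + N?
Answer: 12196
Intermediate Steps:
T(A, r) = -2 (T(A, r) = -5 + 3 = -2)
12198 + T(p, -129) = 12198 - 2 = 12196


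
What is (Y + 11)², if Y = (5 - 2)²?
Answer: 400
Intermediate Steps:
Y = 9 (Y = 3² = 9)
(Y + 11)² = (9 + 11)² = 20² = 400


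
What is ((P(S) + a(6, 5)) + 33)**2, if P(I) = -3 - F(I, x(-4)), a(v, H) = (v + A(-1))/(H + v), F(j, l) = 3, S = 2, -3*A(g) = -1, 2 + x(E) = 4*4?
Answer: 828100/1089 ≈ 760.42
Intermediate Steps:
x(E) = 14 (x(E) = -2 + 4*4 = -2 + 16 = 14)
A(g) = 1/3 (A(g) = -1/3*(-1) = 1/3)
a(v, H) = (1/3 + v)/(H + v) (a(v, H) = (v + 1/3)/(H + v) = (1/3 + v)/(H + v))
P(I) = -6 (P(I) = -3 - 1*3 = -3 - 3 = -6)
((P(S) + a(6, 5)) + 33)**2 = ((-6 + (1/3 + 6)/(5 + 6)) + 33)**2 = ((-6 + (19/3)/11) + 33)**2 = ((-6 + (1/11)*(19/3)) + 33)**2 = ((-6 + 19/33) + 33)**2 = (-179/33 + 33)**2 = (910/33)**2 = 828100/1089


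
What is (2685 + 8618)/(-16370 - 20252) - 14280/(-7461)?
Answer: 146210159/91078914 ≈ 1.6053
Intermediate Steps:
(2685 + 8618)/(-16370 - 20252) - 14280/(-7461) = 11303/(-36622) - 14280*(-1/7461) = 11303*(-1/36622) + 4760/2487 = -11303/36622 + 4760/2487 = 146210159/91078914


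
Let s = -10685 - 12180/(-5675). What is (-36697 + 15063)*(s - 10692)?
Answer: 524850770006/1135 ≈ 4.6242e+8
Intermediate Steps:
s = -12125039/1135 (s = -10685 - 12180*(-1)/5675 = -10685 - 1*(-2436/1135) = -10685 + 2436/1135 = -12125039/1135 ≈ -10683.)
(-36697 + 15063)*(s - 10692) = (-36697 + 15063)*(-12125039/1135 - 10692) = -21634*(-24260459/1135) = 524850770006/1135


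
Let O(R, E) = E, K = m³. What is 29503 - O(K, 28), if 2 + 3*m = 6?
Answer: 29475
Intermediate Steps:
m = 4/3 (m = -⅔ + (⅓)*6 = -⅔ + 2 = 4/3 ≈ 1.3333)
K = 64/27 (K = (4/3)³ = 64/27 ≈ 2.3704)
29503 - O(K, 28) = 29503 - 1*28 = 29503 - 28 = 29475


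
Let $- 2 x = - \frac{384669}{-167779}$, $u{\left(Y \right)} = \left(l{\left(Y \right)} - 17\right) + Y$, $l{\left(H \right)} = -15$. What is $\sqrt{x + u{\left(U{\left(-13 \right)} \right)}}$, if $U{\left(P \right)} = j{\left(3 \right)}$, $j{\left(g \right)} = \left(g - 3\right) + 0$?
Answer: $\frac{5 i \sqrt{149290089758}}{335558} \approx 5.7573 i$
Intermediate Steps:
$j{\left(g \right)} = -3 + g$ ($j{\left(g \right)} = \left(-3 + g\right) + 0 = -3 + g$)
$U{\left(P \right)} = 0$ ($U{\left(P \right)} = -3 + 3 = 0$)
$u{\left(Y \right)} = -32 + Y$ ($u{\left(Y \right)} = \left(-15 - 17\right) + Y = -32 + Y$)
$x = - \frac{384669}{335558}$ ($x = - \frac{\left(-384669\right) \frac{1}{-167779}}{2} = - \frac{\left(-384669\right) \left(- \frac{1}{167779}\right)}{2} = \left(- \frac{1}{2}\right) \frac{384669}{167779} = - \frac{384669}{335558} \approx -1.1464$)
$\sqrt{x + u{\left(U{\left(-13 \right)} \right)}} = \sqrt{- \frac{384669}{335558} + \left(-32 + 0\right)} = \sqrt{- \frac{384669}{335558} - 32} = \sqrt{- \frac{11122525}{335558}} = \frac{5 i \sqrt{149290089758}}{335558}$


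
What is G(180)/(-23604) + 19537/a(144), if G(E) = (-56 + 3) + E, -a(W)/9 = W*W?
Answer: -40404383/367089408 ≈ -0.11007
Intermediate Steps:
a(W) = -9*W² (a(W) = -9*W*W = -9*W²)
G(E) = -53 + E
G(180)/(-23604) + 19537/a(144) = (-53 + 180)/(-23604) + 19537/((-9*144²)) = 127*(-1/23604) + 19537/((-9*20736)) = -127/23604 + 19537/(-186624) = -127/23604 + 19537*(-1/186624) = -127/23604 - 19537/186624 = -40404383/367089408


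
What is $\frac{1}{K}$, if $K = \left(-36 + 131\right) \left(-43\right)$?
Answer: $- \frac{1}{4085} \approx -0.0002448$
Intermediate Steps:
$K = -4085$ ($K = 95 \left(-43\right) = -4085$)
$\frac{1}{K} = \frac{1}{-4085} = - \frac{1}{4085}$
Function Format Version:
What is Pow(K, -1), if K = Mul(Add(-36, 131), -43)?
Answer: Rational(-1, 4085) ≈ -0.00024480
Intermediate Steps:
K = -4085 (K = Mul(95, -43) = -4085)
Pow(K, -1) = Pow(-4085, -1) = Rational(-1, 4085)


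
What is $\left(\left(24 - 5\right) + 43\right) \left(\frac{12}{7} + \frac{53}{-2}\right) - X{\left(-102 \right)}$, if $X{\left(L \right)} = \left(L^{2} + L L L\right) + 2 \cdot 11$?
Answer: $\frac{7344717}{7} \approx 1.0492 \cdot 10^{6}$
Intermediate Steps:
$X{\left(L \right)} = 22 + L^{2} + L^{3}$ ($X{\left(L \right)} = \left(L^{2} + L^{2} L\right) + 22 = \left(L^{2} + L^{3}\right) + 22 = 22 + L^{2} + L^{3}$)
$\left(\left(24 - 5\right) + 43\right) \left(\frac{12}{7} + \frac{53}{-2}\right) - X{\left(-102 \right)} = \left(\left(24 - 5\right) + 43\right) \left(\frac{12}{7} + \frac{53}{-2}\right) - \left(22 + \left(-102\right)^{2} + \left(-102\right)^{3}\right) = \left(19 + 43\right) \left(12 \cdot \frac{1}{7} + 53 \left(- \frac{1}{2}\right)\right) - \left(22 + 10404 - 1061208\right) = 62 \left(\frac{12}{7} - \frac{53}{2}\right) - -1050782 = 62 \left(- \frac{347}{14}\right) + 1050782 = - \frac{10757}{7} + 1050782 = \frac{7344717}{7}$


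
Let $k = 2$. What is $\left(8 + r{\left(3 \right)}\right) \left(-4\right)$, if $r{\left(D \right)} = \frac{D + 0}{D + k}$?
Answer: $- \frac{172}{5} \approx -34.4$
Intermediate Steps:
$r{\left(D \right)} = \frac{D}{2 + D}$ ($r{\left(D \right)} = \frac{D + 0}{D + 2} = \frac{D}{2 + D}$)
$\left(8 + r{\left(3 \right)}\right) \left(-4\right) = \left(8 + \frac{3}{2 + 3}\right) \left(-4\right) = \left(8 + \frac{3}{5}\right) \left(-4\right) = \frac{43}{5} \left(-4\right) = - \frac{172}{5}$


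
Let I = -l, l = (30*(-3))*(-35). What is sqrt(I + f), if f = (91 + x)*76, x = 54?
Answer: sqrt(7870) ≈ 88.713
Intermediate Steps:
l = 3150 (l = -90*(-35) = 3150)
I = -3150 (I = -1*3150 = -3150)
f = 11020 (f = (91 + 54)*76 = 145*76 = 11020)
sqrt(I + f) = sqrt(-3150 + 11020) = sqrt(7870)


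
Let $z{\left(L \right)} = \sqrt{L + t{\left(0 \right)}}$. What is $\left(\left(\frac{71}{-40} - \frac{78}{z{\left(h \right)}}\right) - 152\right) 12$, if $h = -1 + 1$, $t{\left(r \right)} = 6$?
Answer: $- \frac{18453}{10} - 156 \sqrt{6} \approx -2227.4$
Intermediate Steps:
$h = 0$
$z{\left(L \right)} = \sqrt{6 + L}$ ($z{\left(L \right)} = \sqrt{L + 6} = \sqrt{6 + L}$)
$\left(\left(\frac{71}{-40} - \frac{78}{z{\left(h \right)}}\right) - 152\right) 12 = \left(\left(\frac{71}{-40} - \frac{78}{\sqrt{6 + 0}}\right) - 152\right) 12 = \left(\left(71 \left(- \frac{1}{40}\right) - \frac{78}{\sqrt{6}}\right) - 152\right) 12 = \left(\left(- \frac{71}{40} - 78 \frac{\sqrt{6}}{6}\right) - 152\right) 12 = \left(\left(- \frac{71}{40} - 13 \sqrt{6}\right) - 152\right) 12 = \left(- \frac{6151}{40} - 13 \sqrt{6}\right) 12 = - \frac{18453}{10} - 156 \sqrt{6}$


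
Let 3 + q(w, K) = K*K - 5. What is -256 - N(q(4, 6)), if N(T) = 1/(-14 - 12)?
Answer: -6655/26 ≈ -255.96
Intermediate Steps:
q(w, K) = -8 + K² (q(w, K) = -3 + (K*K - 5) = -3 + (K² - 5) = -3 + (-5 + K²) = -8 + K²)
N(T) = -1/26 (N(T) = 1/(-26) = -1/26)
-256 - N(q(4, 6)) = -256 - 1*(-1/26) = -256 + 1/26 = -6655/26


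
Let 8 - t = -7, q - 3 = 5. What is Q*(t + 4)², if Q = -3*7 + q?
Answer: -4693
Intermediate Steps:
q = 8 (q = 3 + 5 = 8)
t = 15 (t = 8 - 1*(-7) = 8 + 7 = 15)
Q = -13 (Q = -3*7 + 8 = -21 + 8 = -13)
Q*(t + 4)² = -13*(15 + 4)² = -13*19² = -13*361 = -4693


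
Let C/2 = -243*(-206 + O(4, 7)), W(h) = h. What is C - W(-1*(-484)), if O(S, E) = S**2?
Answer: 91856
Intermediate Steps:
C = 92340 (C = 2*(-243*(-206 + 4**2)) = 2*(-243*(-206 + 16)) = 2*(-243*(-190)) = 2*46170 = 92340)
C - W(-1*(-484)) = 92340 - (-1)*(-484) = 92340 - 1*484 = 92340 - 484 = 91856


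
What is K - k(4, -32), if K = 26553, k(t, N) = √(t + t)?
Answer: 26553 - 2*√2 ≈ 26550.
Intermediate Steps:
k(t, N) = √2*√t (k(t, N) = √(2*t) = √2*√t)
K - k(4, -32) = 26553 - √2*√4 = 26553 - √2*2 = 26553 - 2*√2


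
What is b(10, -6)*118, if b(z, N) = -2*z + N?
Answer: -3068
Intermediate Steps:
b(z, N) = N - 2*z
b(10, -6)*118 = (-6 - 2*10)*118 = (-6 - 20)*118 = -26*118 = -3068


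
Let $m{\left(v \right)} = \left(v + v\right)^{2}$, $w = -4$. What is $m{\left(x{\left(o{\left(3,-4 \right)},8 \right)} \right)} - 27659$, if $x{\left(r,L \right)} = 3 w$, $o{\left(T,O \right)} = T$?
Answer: $-27083$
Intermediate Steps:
$x{\left(r,L \right)} = -12$ ($x{\left(r,L \right)} = 3 \left(-4\right) = -12$)
$m{\left(v \right)} = 4 v^{2}$ ($m{\left(v \right)} = \left(2 v\right)^{2} = 4 v^{2}$)
$m{\left(x{\left(o{\left(3,-4 \right)},8 \right)} \right)} - 27659 = 4 \left(-12\right)^{2} - 27659 = 4 \cdot 144 - 27659 = 576 - 27659 = -27083$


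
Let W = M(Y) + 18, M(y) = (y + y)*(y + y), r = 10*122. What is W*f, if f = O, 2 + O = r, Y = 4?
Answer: 99876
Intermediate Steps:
r = 1220
O = 1218 (O = -2 + 1220 = 1218)
f = 1218
M(y) = 4*y**2 (M(y) = (2*y)*(2*y) = 4*y**2)
W = 82 (W = 4*4**2 + 18 = 4*16 + 18 = 64 + 18 = 82)
W*f = 82*1218 = 99876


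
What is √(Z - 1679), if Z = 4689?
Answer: √3010 ≈ 54.863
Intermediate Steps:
√(Z - 1679) = √(4689 - 1679) = √3010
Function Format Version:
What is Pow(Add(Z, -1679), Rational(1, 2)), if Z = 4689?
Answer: Pow(3010, Rational(1, 2)) ≈ 54.863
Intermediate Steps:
Pow(Add(Z, -1679), Rational(1, 2)) = Pow(Add(4689, -1679), Rational(1, 2)) = Pow(3010, Rational(1, 2))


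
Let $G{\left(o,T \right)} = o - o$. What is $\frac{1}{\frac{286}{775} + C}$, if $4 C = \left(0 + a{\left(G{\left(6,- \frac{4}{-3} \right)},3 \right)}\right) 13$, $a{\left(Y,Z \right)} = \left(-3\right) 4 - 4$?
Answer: $- \frac{775}{40014} \approx -0.019368$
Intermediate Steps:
$G{\left(o,T \right)} = 0$
$a{\left(Y,Z \right)} = -16$ ($a{\left(Y,Z \right)} = -12 - 4 = -16$)
$C = -52$ ($C = \frac{\left(0 - 16\right) 13}{4} = \frac{\left(-16\right) 13}{4} = \frac{1}{4} \left(-208\right) = -52$)
$\frac{1}{\frac{286}{775} + C} = \frac{1}{\frac{286}{775} - 52} = \frac{1}{- \frac{40014}{775}} = - \frac{775}{40014}$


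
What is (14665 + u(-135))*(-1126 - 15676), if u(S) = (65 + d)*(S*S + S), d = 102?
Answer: -51005747390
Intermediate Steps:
u(S) = 167*S + 167*S² (u(S) = (65 + 102)*(S*S + S) = 167*(S² + S) = 167*(S + S²) = 167*S + 167*S²)
(14665 + u(-135))*(-1126 - 15676) = (14665 + 167*(-135)*(1 - 135))*(-1126 - 15676) = (14665 + 167*(-135)*(-134))*(-16802) = (14665 + 3021030)*(-16802) = 3035695*(-16802) = -51005747390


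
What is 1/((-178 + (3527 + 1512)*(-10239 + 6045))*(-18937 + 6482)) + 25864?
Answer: 6807942293233281/263220781520 ≈ 25864.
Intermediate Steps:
1/((-178 + (3527 + 1512)*(-10239 + 6045))*(-18937 + 6482)) + 25864 = 1/((-178 + 5039*(-4194))*(-12455)) + 25864 = 1/((-178 - 21133566)*(-12455)) + 25864 = 1/(-21133744*(-12455)) + 25864 = 1/263220781520 + 25864 = 6807942293233281/263220781520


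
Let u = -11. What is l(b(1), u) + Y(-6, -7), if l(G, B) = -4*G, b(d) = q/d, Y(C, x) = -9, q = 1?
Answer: -13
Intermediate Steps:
b(d) = 1/d
l(b(1), u) + Y(-6, -7) = -4/1 - 9 = -4*1 - 9 = -4 - 9 = -13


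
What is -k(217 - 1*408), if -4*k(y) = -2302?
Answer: -1151/2 ≈ -575.50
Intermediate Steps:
k(y) = 1151/2 (k(y) = -¼*(-2302) = 1151/2)
-k(217 - 1*408) = -1*1151/2 = -1151/2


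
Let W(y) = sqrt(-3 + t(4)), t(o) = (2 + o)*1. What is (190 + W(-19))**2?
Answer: (190 + sqrt(3))**2 ≈ 36761.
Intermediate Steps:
t(o) = 2 + o
W(y) = sqrt(3) (W(y) = sqrt(-3 + (2 + 4)) = sqrt(-3 + 6) = sqrt(3))
(190 + W(-19))**2 = (190 + sqrt(3))**2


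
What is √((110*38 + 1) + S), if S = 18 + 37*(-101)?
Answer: √462 ≈ 21.494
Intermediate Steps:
S = -3719 (S = 18 - 3737 = -3719)
√((110*38 + 1) + S) = √((110*38 + 1) - 3719) = √((4180 + 1) - 3719) = √(4181 - 3719) = √462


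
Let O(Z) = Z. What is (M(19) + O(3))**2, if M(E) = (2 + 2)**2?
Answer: 361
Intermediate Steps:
M(E) = 16 (M(E) = 4**2 = 16)
(M(19) + O(3))**2 = (16 + 3)**2 = 19**2 = 361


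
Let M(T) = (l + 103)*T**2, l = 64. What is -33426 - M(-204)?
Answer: -6983298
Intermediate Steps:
M(T) = 167*T**2 (M(T) = (64 + 103)*T**2 = 167*T**2)
-33426 - M(-204) = -33426 - 167*(-204)**2 = -33426 - 167*41616 = -33426 - 1*6949872 = -33426 - 6949872 = -6983298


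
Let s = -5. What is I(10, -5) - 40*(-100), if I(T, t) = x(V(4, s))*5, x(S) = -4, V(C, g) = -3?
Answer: 3980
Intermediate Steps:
I(T, t) = -20 (I(T, t) = -4*5 = -20)
I(10, -5) - 40*(-100) = -20 - 40*(-100) = -20 + 4000 = 3980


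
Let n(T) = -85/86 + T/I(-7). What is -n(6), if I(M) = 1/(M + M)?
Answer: 7309/86 ≈ 84.988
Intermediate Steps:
I(M) = 1/(2*M)
n(T) = -85/86 - 14*T (n(T) = -85/86 + T/(((½)/(-7))) = -85*1/86 + T/(((½)*(-⅐))) = -85/86 + T/(-1/14) = -85/86 + T*(-14) = -85/86 - 14*T)
-n(6) = -(-85/86 - 14*6) = -(-85/86 - 84) = -1*(-7309/86) = 7309/86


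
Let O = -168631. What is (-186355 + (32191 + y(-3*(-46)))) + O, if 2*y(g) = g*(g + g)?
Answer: -303751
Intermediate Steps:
y(g) = g² (y(g) = (g*(g + g))/2 = (g*(2*g))/2 = (2*g²)/2 = g²)
(-186355 + (32191 + y(-3*(-46)))) + O = (-186355 + (32191 + (-3*(-46))²)) - 168631 = (-186355 + (32191 + 138²)) - 168631 = (-186355 + (32191 + 19044)) - 168631 = (-186355 + 51235) - 168631 = -135120 - 168631 = -303751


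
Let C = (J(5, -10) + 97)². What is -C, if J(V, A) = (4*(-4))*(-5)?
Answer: -31329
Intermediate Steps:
J(V, A) = 80 (J(V, A) = -16*(-5) = 80)
C = 31329 (C = (80 + 97)² = 177² = 31329)
-C = -1*31329 = -31329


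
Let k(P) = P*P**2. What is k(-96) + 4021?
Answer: -880715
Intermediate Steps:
k(P) = P**3
k(-96) + 4021 = (-96)**3 + 4021 = -884736 + 4021 = -880715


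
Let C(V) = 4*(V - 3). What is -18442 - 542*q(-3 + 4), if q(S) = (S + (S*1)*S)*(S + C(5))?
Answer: -28198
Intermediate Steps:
C(V) = -12 + 4*V (C(V) = 4*(-3 + V) = -12 + 4*V)
q(S) = (8 + S)*(S + S²) (q(S) = (S + (S*1)*S)*(S + (-12 + 4*5)) = (S + S*S)*(S + (-12 + 20)) = (S + S²)*(S + 8) = (S + S²)*(8 + S) = (8 + S)*(S + S²))
-18442 - 542*q(-3 + 4) = -18442 - 542*(-3 + 4)*(8 + (-3 + 4)² + 9*(-3 + 4)) = -18442 - 542*1*(8 + 1² + 9*1) = -18442 - 542*1*(8 + 1 + 9) = -18442 - 542*1*18 = -18442 - 542*18 = -18442 - 1*9756 = -18442 - 9756 = -28198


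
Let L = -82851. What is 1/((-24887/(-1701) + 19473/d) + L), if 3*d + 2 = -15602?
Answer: -26542404/2198775747775 ≈ -1.2071e-5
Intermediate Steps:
d = -15604/3 (d = -⅔ + (⅓)*(-15602) = -⅔ - 15602/3 = -15604/3 ≈ -5201.3)
1/((-24887/(-1701) + 19473/d) + L) = 1/((-24887/(-1701) + 19473/(-15604/3)) - 82851) = 1/((-24887*(-1/1701) + 19473*(-3/15604)) - 82851) = 1/((24887/1701 - 58419/15604) - 82851) = 1/(288966029/26542404 - 82851) = 1/(-2198775747775/26542404) = -26542404/2198775747775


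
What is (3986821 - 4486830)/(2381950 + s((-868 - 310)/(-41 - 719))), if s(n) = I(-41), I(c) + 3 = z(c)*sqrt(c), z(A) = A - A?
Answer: -500009/2381947 ≈ -0.20992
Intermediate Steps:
z(A) = 0
I(c) = -3 (I(c) = -3 + 0*sqrt(c) = -3 + 0 = -3)
s(n) = -3
(3986821 - 4486830)/(2381950 + s((-868 - 310)/(-41 - 719))) = (3986821 - 4486830)/(2381950 - 3) = -500009/2381947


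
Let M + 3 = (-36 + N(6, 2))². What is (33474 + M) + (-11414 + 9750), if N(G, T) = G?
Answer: 32707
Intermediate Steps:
M = 897 (M = -3 + (-36 + 6)² = -3 + (-30)² = -3 + 900 = 897)
(33474 + M) + (-11414 + 9750) = (33474 + 897) + (-11414 + 9750) = 34371 - 1664 = 32707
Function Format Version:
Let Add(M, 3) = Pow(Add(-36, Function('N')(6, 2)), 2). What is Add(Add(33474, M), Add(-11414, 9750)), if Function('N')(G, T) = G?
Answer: 32707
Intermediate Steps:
M = 897 (M = Add(-3, Pow(Add(-36, 6), 2)) = Add(-3, Pow(-30, 2)) = Add(-3, 900) = 897)
Add(Add(33474, M), Add(-11414, 9750)) = Add(Add(33474, 897), Add(-11414, 9750)) = Add(34371, -1664) = 32707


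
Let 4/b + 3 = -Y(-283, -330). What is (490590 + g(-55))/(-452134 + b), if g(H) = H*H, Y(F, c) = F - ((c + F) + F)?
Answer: -76016710/69628637 ≈ -1.0917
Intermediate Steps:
Y(F, c) = -F - c (Y(F, c) = F - ((F + c) + F) = F - (c + 2*F) = F + (-c - 2*F) = -F - c)
b = -1/154 (b = 4/(-3 - (-1*(-283) - 1*(-330))) = 4/(-3 - (283 + 330)) = 4/(-3 - 1*613) = 4/(-3 - 613) = 4/(-616) = 4*(-1/616) = -1/154 ≈ -0.0064935)
g(H) = H²
(490590 + g(-55))/(-452134 + b) = (490590 + (-55)²)/(-452134 - 1/154) = (490590 + 3025)/(-69628637/154) = 493615*(-154/69628637) = -76016710/69628637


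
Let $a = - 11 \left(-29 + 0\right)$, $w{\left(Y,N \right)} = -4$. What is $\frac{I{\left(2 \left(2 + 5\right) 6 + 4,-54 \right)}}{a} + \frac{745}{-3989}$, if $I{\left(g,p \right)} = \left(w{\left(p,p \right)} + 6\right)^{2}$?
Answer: $- \frac{221699}{1272491} \approx -0.17422$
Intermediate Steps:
$a = 319$ ($a = \left(-11\right) \left(-29\right) = 319$)
$I{\left(g,p \right)} = 4$ ($I{\left(g,p \right)} = \left(-4 + 6\right)^{2} = 2^{2} = 4$)
$\frac{I{\left(2 \left(2 + 5\right) 6 + 4,-54 \right)}}{a} + \frac{745}{-3989} = \frac{4}{319} + \frac{745}{-3989} = 4 \cdot \frac{1}{319} + 745 \left(- \frac{1}{3989}\right) = \frac{4}{319} - \frac{745}{3989} = - \frac{221699}{1272491}$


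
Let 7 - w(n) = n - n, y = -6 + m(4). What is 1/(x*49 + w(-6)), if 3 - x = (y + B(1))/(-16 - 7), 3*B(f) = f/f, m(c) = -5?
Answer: 69/9058 ≈ 0.0076176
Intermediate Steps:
B(f) = 1/3 (B(f) = (f/f)/3 = (1/3)*1 = 1/3)
y = -11 (y = -6 - 5 = -11)
w(n) = 7 (w(n) = 7 - (n - n) = 7 - 1*0 = 7 + 0 = 7)
x = 175/69 (x = 3 - (-11 + 1/3)/(-16 - 7) = 3 - (-32)/(3*(-23)) = 3 - (-32)*(-1)/(3*23) = 3 - 1*32/69 = 3 - 32/69 = 175/69 ≈ 2.5362)
1/(x*49 + w(-6)) = 1/((175/69)*49 + 7) = 1/(8575/69 + 7) = 1/(9058/69) = 69/9058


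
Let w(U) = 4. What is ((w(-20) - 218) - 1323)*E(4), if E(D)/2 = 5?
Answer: -15370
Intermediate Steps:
E(D) = 10 (E(D) = 2*5 = 10)
((w(-20) - 218) - 1323)*E(4) = ((4 - 218) - 1323)*10 = (-214 - 1323)*10 = -1537*10 = -15370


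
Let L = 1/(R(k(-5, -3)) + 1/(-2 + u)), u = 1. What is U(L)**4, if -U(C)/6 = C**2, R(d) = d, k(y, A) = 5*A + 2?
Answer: 81/92236816 ≈ 8.7817e-7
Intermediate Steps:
k(y, A) = 2 + 5*A
L = -1/14 (L = 1/((2 + 5*(-3)) + 1/(-2 + 1)) = 1/((2 - 15) + 1/(-1)) = 1/(-13 - 1) = 1/(-14) = -1/14 ≈ -0.071429)
U(C) = -6*C**2
U(L)**4 = (-6*(-1/14)**2)**4 = (-6*1/196)**4 = (-3/98)**4 = 81/92236816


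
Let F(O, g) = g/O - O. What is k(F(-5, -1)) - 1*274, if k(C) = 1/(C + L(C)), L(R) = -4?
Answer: -1639/6 ≈ -273.17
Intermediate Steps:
F(O, g) = -O + g/O
k(C) = 1/(-4 + C) (k(C) = 1/(C - 4) = 1/(-4 + C))
k(F(-5, -1)) - 1*274 = 1/(-4 + (-1*(-5) - 1/(-5))) - 1*274 = 1/(-4 + (5 - 1*(-1/5))) - 274 = 1/(-4 + (5 + 1/5)) - 274 = 1/(-4 + 26/5) - 274 = 1/(6/5) - 274 = 5/6 - 274 = -1639/6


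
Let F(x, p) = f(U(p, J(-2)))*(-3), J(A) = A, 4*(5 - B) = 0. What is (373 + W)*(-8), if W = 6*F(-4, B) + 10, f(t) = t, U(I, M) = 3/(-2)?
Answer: -3280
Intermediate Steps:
B = 5 (B = 5 - 1/4*0 = 5 + 0 = 5)
U(I, M) = -3/2 (U(I, M) = 3*(-1/2) = -3/2)
F(x, p) = 9/2 (F(x, p) = -3/2*(-3) = 9/2)
W = 37 (W = 6*(9/2) + 10 = 27 + 10 = 37)
(373 + W)*(-8) = (373 + 37)*(-8) = 410*(-8) = -3280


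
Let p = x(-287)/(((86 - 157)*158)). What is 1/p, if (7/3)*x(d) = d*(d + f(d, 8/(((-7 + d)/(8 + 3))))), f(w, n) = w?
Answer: -5609/35301 ≈ -0.15889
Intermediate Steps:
x(d) = 6*d²/7 (x(d) = 3*(d*(d + d))/7 = 3*(d*(2*d))/7 = 3*(2*d²)/7 = 6*d²/7)
p = -35301/5609 (p = ((6/7)*(-287)²)/(((86 - 157)*158)) = ((6/7)*82369)/((-71*158)) = 70602/(-11218) = 70602*(-1/11218) = -35301/5609 ≈ -6.2936)
1/p = 1/(-35301/5609) = -5609/35301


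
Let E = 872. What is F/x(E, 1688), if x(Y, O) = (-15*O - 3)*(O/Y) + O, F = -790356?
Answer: 12306972/737023 ≈ 16.698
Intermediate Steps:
x(Y, O) = O + O*(-3 - 15*O)/Y (x(Y, O) = (-3 - 15*O)*(O/Y) + O = O*(-3 - 15*O)/Y + O = O + O*(-3 - 15*O)/Y)
F/x(E, 1688) = -790356*109/(211*(-3 + 872 - 15*1688)) = -790356*109/(211*(-3 + 872 - 25320)) = -790356/(1688*(1/872)*(-24451)) = -790356/(-5159161/109) = -790356*(-109/5159161) = 12306972/737023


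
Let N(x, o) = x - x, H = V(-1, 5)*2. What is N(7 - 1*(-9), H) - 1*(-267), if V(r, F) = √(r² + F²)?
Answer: 267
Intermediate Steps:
V(r, F) = √(F² + r²)
H = 2*√26 (H = √(5² + (-1)²)*2 = √(25 + 1)*2 = √26*2 = 2*√26 ≈ 10.198)
N(x, o) = 0
N(7 - 1*(-9), H) - 1*(-267) = 0 - 1*(-267) = 0 + 267 = 267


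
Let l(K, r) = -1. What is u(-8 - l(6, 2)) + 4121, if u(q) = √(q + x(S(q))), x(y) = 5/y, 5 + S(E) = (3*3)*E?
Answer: 4121 + I*√8177/34 ≈ 4121.0 + 2.6596*I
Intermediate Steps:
S(E) = -5 + 9*E (S(E) = -5 + (3*3)*E = -5 + 9*E)
u(q) = √(q + 5/(-5 + 9*q))
u(-8 - l(6, 2)) + 4121 = √((5 + (-8 - 1*(-1))*(-5 + 9*(-8 - 1*(-1))))/(-5 + 9*(-8 - 1*(-1)))) + 4121 = √((5 + (-8 + 1)*(-5 + 9*(-8 + 1)))/(-5 + 9*(-8 + 1))) + 4121 = √((5 - 7*(-5 + 9*(-7)))/(-5 + 9*(-7))) + 4121 = √((5 - 7*(-5 - 63))/(-5 - 63)) + 4121 = √((5 - 7*(-68))/(-68)) + 4121 = √(-(5 + 476)/68) + 4121 = √(-1/68*481) + 4121 = √(-481/68) + 4121 = I*√8177/34 + 4121 = 4121 + I*√8177/34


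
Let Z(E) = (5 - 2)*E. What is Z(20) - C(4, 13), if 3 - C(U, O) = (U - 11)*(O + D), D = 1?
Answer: -41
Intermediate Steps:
C(U, O) = 3 - (1 + O)*(-11 + U) (C(U, O) = 3 - (U - 11)*(O + 1) = 3 - (-11 + U)*(1 + O) = 3 - (1 + O)*(-11 + U))
Z(E) = 3*E
Z(20) - C(4, 13) = 3*20 - (14 - 1*4 + 11*13 - 1*13*4) = 60 - (14 - 4 + 143 - 52) = 60 - 1*101 = 60 - 101 = -41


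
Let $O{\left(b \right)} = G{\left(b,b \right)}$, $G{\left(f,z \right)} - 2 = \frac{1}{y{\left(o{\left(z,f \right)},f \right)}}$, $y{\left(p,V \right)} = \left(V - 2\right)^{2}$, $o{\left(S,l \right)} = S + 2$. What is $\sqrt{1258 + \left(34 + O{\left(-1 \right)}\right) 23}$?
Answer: $\frac{\sqrt{18797}}{3} \approx 45.701$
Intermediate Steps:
$o{\left(S,l \right)} = 2 + S$
$y{\left(p,V \right)} = \left(-2 + V\right)^{2}$
$G{\left(f,z \right)} = 2 + \frac{1}{\left(-2 + f\right)^{2}}$
$O{\left(b \right)} = 2 + \frac{1}{\left(-2 + b\right)^{2}}$
$\sqrt{1258 + \left(34 + O{\left(-1 \right)}\right) 23} = \sqrt{1258 + \left(34 + \left(2 + \frac{1}{\left(-2 - 1\right)^{2}}\right)\right) 23} = \sqrt{1258 + \left(34 + \left(2 + \frac{1}{9}\right)\right) 23} = \sqrt{1258 + \left(34 + \frac{19}{9}\right) 23} = \sqrt{1258 + \frac{325}{9} \cdot 23} = \sqrt{1258 + \frac{7475}{9}} = \sqrt{\frac{18797}{9}} = \frac{\sqrt{18797}}{3}$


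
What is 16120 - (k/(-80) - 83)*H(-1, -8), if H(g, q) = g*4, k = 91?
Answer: 315669/20 ≈ 15783.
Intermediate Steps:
H(g, q) = 4*g
16120 - (k/(-80) - 83)*H(-1, -8) = 16120 - (91/(-80) - 83)*4*(-1) = 16120 - (91*(-1/80) - 83)*(-4) = 16120 - (-91/80 - 83)*(-4) = 16120 - (-6731)*(-4)/80 = 16120 - 1*6731/20 = 16120 - 6731/20 = 315669/20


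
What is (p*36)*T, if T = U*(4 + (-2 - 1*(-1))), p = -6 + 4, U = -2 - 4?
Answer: 1296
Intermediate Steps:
U = -6
p = -2
T = -18 (T = -6*(4 + (-2 - 1*(-1))) = -6*(4 + (-2 + 1)) = -6*(4 - 1) = -6*3 = -18)
(p*36)*T = -2*36*(-18) = -72*(-18) = 1296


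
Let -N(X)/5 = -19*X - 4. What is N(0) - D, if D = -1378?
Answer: 1398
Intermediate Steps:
N(X) = 20 + 95*X (N(X) = -5*(-19*X - 4) = -5*(-4 - 19*X) = 20 + 95*X)
N(0) - D = (20 + 95*0) - 1*(-1378) = (20 + 0) + 1378 = 20 + 1378 = 1398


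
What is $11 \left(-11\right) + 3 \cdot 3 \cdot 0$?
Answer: $-121$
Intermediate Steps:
$11 \left(-11\right) + 3 \cdot 3 \cdot 0 = -121 + 9 \cdot 0 = -121 + 0 = -121$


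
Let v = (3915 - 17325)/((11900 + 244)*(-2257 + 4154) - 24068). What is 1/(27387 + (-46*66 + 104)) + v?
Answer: -6098569/11255707210 ≈ -0.00054182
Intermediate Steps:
v = -1341/2301310 (v = -13410/(12144*1897 - 24068) = -13410/(23037168 - 24068) = -13410/23013100 = -13410*1/23013100 = -1341/2301310 ≈ -0.00058271)
1/(27387 + (-46*66 + 104)) + v = 1/(27387 + (-46*66 + 104)) - 1341/2301310 = 1/(27387 + (-3036 + 104)) - 1341/2301310 = 1/(27387 - 2932) - 1341/2301310 = 1/24455 - 1341/2301310 = -6098569/11255707210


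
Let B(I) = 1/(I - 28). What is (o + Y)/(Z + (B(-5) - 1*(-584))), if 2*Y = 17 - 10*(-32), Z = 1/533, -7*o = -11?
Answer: 41879409/143800664 ≈ 0.29123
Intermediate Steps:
o = 11/7 (o = -⅐*(-11) = 11/7 ≈ 1.5714)
B(I) = 1/(-28 + I)
Z = 1/533 ≈ 0.0018762
Y = 337/2 (Y = (17 - 10*(-32))/2 = (17 + 320)/2 = (½)*337 = 337/2 ≈ 168.50)
(o + Y)/(Z + (B(-5) - 1*(-584))) = (11/7 + 337/2)/(1/533 + (1/(-28 - 5) - 1*(-584))) = 2381/(14*(1/533 + (1/(-33) + 584))) = 2381/(14*(1/533 + (-1/33 + 584))) = 2381/(14*(1/533 + 19271/33)) = 2381/(14*(10271476/17589)) = (2381/14)*(17589/10271476) = 41879409/143800664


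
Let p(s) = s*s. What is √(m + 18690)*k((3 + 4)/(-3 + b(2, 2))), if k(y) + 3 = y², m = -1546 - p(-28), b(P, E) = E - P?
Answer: 44*√4090/9 ≈ 312.66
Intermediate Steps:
p(s) = s²
m = -2330 (m = -1546 - 1*(-28)² = -1546 - 1*784 = -1546 - 784 = -2330)
k(y) = -3 + y²
√(m + 18690)*k((3 + 4)/(-3 + b(2, 2))) = √(-2330 + 18690)*(-3 + ((3 + 4)/(-3 + (2 - 1*2)))²) = √16360*(-3 + (7/(-3 + (2 - 2)))²) = (2*√4090)*(-3 + (7/(-3 + 0))²) = (2*√4090)*(-3 + (7/(-3))²) = (2*√4090)*(-3 + (7*(-⅓))²) = (2*√4090)*(-3 + (-7/3)²) = (2*√4090)*(-3 + 49/9) = (2*√4090)*(22/9) = 44*√4090/9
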